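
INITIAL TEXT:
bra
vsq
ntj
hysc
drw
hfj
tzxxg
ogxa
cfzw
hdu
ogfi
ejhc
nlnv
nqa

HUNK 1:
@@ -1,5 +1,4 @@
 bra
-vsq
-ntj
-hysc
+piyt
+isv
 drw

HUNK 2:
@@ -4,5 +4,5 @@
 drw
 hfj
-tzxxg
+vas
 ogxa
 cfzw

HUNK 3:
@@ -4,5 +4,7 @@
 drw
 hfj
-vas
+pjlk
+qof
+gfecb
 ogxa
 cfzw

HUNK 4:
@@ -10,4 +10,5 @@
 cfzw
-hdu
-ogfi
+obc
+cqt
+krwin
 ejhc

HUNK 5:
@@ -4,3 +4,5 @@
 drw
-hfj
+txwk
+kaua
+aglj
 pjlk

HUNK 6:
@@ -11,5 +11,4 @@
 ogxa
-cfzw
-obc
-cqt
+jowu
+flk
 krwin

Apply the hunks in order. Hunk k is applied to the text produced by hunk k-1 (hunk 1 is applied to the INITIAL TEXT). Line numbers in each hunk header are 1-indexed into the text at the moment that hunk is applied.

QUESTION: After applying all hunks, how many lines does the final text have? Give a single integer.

Answer: 17

Derivation:
Hunk 1: at line 1 remove [vsq,ntj,hysc] add [piyt,isv] -> 13 lines: bra piyt isv drw hfj tzxxg ogxa cfzw hdu ogfi ejhc nlnv nqa
Hunk 2: at line 4 remove [tzxxg] add [vas] -> 13 lines: bra piyt isv drw hfj vas ogxa cfzw hdu ogfi ejhc nlnv nqa
Hunk 3: at line 4 remove [vas] add [pjlk,qof,gfecb] -> 15 lines: bra piyt isv drw hfj pjlk qof gfecb ogxa cfzw hdu ogfi ejhc nlnv nqa
Hunk 4: at line 10 remove [hdu,ogfi] add [obc,cqt,krwin] -> 16 lines: bra piyt isv drw hfj pjlk qof gfecb ogxa cfzw obc cqt krwin ejhc nlnv nqa
Hunk 5: at line 4 remove [hfj] add [txwk,kaua,aglj] -> 18 lines: bra piyt isv drw txwk kaua aglj pjlk qof gfecb ogxa cfzw obc cqt krwin ejhc nlnv nqa
Hunk 6: at line 11 remove [cfzw,obc,cqt] add [jowu,flk] -> 17 lines: bra piyt isv drw txwk kaua aglj pjlk qof gfecb ogxa jowu flk krwin ejhc nlnv nqa
Final line count: 17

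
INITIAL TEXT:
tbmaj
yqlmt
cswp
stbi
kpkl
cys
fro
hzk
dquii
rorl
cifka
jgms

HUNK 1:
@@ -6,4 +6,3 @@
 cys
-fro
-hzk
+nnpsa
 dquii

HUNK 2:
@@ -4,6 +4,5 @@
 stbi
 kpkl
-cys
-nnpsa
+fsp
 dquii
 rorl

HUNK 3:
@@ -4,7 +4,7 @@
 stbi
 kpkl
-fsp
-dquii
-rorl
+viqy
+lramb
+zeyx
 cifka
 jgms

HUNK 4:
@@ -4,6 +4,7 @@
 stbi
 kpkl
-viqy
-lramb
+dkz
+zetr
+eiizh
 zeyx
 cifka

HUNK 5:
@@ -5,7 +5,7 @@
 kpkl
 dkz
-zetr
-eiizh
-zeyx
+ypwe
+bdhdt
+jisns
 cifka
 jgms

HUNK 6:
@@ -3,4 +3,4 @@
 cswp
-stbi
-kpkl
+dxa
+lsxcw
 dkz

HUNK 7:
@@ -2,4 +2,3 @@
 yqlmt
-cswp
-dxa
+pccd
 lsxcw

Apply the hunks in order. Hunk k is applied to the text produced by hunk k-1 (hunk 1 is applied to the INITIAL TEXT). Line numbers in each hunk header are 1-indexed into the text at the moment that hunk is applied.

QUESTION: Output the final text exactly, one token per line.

Hunk 1: at line 6 remove [fro,hzk] add [nnpsa] -> 11 lines: tbmaj yqlmt cswp stbi kpkl cys nnpsa dquii rorl cifka jgms
Hunk 2: at line 4 remove [cys,nnpsa] add [fsp] -> 10 lines: tbmaj yqlmt cswp stbi kpkl fsp dquii rorl cifka jgms
Hunk 3: at line 4 remove [fsp,dquii,rorl] add [viqy,lramb,zeyx] -> 10 lines: tbmaj yqlmt cswp stbi kpkl viqy lramb zeyx cifka jgms
Hunk 4: at line 4 remove [viqy,lramb] add [dkz,zetr,eiizh] -> 11 lines: tbmaj yqlmt cswp stbi kpkl dkz zetr eiizh zeyx cifka jgms
Hunk 5: at line 5 remove [zetr,eiizh,zeyx] add [ypwe,bdhdt,jisns] -> 11 lines: tbmaj yqlmt cswp stbi kpkl dkz ypwe bdhdt jisns cifka jgms
Hunk 6: at line 3 remove [stbi,kpkl] add [dxa,lsxcw] -> 11 lines: tbmaj yqlmt cswp dxa lsxcw dkz ypwe bdhdt jisns cifka jgms
Hunk 7: at line 2 remove [cswp,dxa] add [pccd] -> 10 lines: tbmaj yqlmt pccd lsxcw dkz ypwe bdhdt jisns cifka jgms

Answer: tbmaj
yqlmt
pccd
lsxcw
dkz
ypwe
bdhdt
jisns
cifka
jgms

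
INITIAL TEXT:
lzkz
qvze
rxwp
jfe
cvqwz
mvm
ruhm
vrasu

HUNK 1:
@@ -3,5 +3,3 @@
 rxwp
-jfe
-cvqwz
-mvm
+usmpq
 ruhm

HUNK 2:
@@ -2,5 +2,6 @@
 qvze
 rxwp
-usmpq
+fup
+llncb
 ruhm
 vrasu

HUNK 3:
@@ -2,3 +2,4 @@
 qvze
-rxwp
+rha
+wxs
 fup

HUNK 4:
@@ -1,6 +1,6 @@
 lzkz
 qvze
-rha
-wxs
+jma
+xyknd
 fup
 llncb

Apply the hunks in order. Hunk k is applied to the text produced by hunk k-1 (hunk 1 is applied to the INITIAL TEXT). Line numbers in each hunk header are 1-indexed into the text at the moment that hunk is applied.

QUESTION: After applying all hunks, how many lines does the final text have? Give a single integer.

Hunk 1: at line 3 remove [jfe,cvqwz,mvm] add [usmpq] -> 6 lines: lzkz qvze rxwp usmpq ruhm vrasu
Hunk 2: at line 2 remove [usmpq] add [fup,llncb] -> 7 lines: lzkz qvze rxwp fup llncb ruhm vrasu
Hunk 3: at line 2 remove [rxwp] add [rha,wxs] -> 8 lines: lzkz qvze rha wxs fup llncb ruhm vrasu
Hunk 4: at line 1 remove [rha,wxs] add [jma,xyknd] -> 8 lines: lzkz qvze jma xyknd fup llncb ruhm vrasu
Final line count: 8

Answer: 8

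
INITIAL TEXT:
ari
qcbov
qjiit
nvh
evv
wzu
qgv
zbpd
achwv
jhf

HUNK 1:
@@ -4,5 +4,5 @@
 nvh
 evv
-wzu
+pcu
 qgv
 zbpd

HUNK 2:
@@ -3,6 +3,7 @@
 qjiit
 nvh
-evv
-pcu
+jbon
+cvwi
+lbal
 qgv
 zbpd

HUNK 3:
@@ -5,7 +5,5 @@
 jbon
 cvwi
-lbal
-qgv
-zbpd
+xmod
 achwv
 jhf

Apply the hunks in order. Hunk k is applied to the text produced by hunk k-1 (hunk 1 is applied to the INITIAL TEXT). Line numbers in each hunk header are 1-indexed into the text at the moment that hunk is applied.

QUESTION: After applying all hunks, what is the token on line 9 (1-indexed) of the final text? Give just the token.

Answer: jhf

Derivation:
Hunk 1: at line 4 remove [wzu] add [pcu] -> 10 lines: ari qcbov qjiit nvh evv pcu qgv zbpd achwv jhf
Hunk 2: at line 3 remove [evv,pcu] add [jbon,cvwi,lbal] -> 11 lines: ari qcbov qjiit nvh jbon cvwi lbal qgv zbpd achwv jhf
Hunk 3: at line 5 remove [lbal,qgv,zbpd] add [xmod] -> 9 lines: ari qcbov qjiit nvh jbon cvwi xmod achwv jhf
Final line 9: jhf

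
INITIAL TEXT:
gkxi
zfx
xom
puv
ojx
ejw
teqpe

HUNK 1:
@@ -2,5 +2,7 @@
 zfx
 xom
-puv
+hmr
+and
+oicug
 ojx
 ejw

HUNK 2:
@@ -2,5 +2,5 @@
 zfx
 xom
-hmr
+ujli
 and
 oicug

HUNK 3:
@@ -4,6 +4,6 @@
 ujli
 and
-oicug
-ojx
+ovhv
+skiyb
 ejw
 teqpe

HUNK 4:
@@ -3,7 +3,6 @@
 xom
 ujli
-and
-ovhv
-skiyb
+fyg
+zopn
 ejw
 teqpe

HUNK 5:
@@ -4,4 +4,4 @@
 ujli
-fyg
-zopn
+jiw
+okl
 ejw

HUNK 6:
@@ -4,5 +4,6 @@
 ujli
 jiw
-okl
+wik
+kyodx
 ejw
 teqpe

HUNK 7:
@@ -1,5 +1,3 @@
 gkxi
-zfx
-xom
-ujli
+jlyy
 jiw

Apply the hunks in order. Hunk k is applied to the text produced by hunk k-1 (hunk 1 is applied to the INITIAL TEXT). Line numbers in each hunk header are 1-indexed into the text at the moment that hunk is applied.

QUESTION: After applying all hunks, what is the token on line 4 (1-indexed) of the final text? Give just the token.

Answer: wik

Derivation:
Hunk 1: at line 2 remove [puv] add [hmr,and,oicug] -> 9 lines: gkxi zfx xom hmr and oicug ojx ejw teqpe
Hunk 2: at line 2 remove [hmr] add [ujli] -> 9 lines: gkxi zfx xom ujli and oicug ojx ejw teqpe
Hunk 3: at line 4 remove [oicug,ojx] add [ovhv,skiyb] -> 9 lines: gkxi zfx xom ujli and ovhv skiyb ejw teqpe
Hunk 4: at line 3 remove [and,ovhv,skiyb] add [fyg,zopn] -> 8 lines: gkxi zfx xom ujli fyg zopn ejw teqpe
Hunk 5: at line 4 remove [fyg,zopn] add [jiw,okl] -> 8 lines: gkxi zfx xom ujli jiw okl ejw teqpe
Hunk 6: at line 4 remove [okl] add [wik,kyodx] -> 9 lines: gkxi zfx xom ujli jiw wik kyodx ejw teqpe
Hunk 7: at line 1 remove [zfx,xom,ujli] add [jlyy] -> 7 lines: gkxi jlyy jiw wik kyodx ejw teqpe
Final line 4: wik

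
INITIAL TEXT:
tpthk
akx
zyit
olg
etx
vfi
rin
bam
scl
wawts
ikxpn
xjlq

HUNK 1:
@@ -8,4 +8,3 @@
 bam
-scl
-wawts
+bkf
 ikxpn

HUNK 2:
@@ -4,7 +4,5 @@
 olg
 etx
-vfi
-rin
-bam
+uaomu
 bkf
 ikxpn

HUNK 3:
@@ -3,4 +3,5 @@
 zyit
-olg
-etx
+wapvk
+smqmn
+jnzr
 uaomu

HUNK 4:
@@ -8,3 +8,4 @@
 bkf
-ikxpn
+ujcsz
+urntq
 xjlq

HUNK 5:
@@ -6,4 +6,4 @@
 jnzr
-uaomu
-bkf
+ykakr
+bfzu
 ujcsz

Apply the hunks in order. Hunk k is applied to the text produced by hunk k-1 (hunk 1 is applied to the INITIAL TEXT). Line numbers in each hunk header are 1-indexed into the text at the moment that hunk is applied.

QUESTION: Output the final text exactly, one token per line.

Hunk 1: at line 8 remove [scl,wawts] add [bkf] -> 11 lines: tpthk akx zyit olg etx vfi rin bam bkf ikxpn xjlq
Hunk 2: at line 4 remove [vfi,rin,bam] add [uaomu] -> 9 lines: tpthk akx zyit olg etx uaomu bkf ikxpn xjlq
Hunk 3: at line 3 remove [olg,etx] add [wapvk,smqmn,jnzr] -> 10 lines: tpthk akx zyit wapvk smqmn jnzr uaomu bkf ikxpn xjlq
Hunk 4: at line 8 remove [ikxpn] add [ujcsz,urntq] -> 11 lines: tpthk akx zyit wapvk smqmn jnzr uaomu bkf ujcsz urntq xjlq
Hunk 5: at line 6 remove [uaomu,bkf] add [ykakr,bfzu] -> 11 lines: tpthk akx zyit wapvk smqmn jnzr ykakr bfzu ujcsz urntq xjlq

Answer: tpthk
akx
zyit
wapvk
smqmn
jnzr
ykakr
bfzu
ujcsz
urntq
xjlq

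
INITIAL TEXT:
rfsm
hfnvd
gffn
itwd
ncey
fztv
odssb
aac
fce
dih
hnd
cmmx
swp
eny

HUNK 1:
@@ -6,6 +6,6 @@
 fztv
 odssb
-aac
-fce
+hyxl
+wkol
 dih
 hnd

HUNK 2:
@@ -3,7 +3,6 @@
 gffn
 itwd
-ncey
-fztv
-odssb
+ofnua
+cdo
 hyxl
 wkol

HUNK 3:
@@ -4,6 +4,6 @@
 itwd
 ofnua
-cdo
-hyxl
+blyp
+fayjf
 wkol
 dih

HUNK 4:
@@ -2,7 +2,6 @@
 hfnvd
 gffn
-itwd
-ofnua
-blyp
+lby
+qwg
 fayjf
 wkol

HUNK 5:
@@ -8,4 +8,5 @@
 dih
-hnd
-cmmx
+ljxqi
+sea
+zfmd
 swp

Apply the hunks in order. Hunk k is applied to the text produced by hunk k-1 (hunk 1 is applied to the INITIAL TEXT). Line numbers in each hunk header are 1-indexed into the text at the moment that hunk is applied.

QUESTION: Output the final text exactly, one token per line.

Hunk 1: at line 6 remove [aac,fce] add [hyxl,wkol] -> 14 lines: rfsm hfnvd gffn itwd ncey fztv odssb hyxl wkol dih hnd cmmx swp eny
Hunk 2: at line 3 remove [ncey,fztv,odssb] add [ofnua,cdo] -> 13 lines: rfsm hfnvd gffn itwd ofnua cdo hyxl wkol dih hnd cmmx swp eny
Hunk 3: at line 4 remove [cdo,hyxl] add [blyp,fayjf] -> 13 lines: rfsm hfnvd gffn itwd ofnua blyp fayjf wkol dih hnd cmmx swp eny
Hunk 4: at line 2 remove [itwd,ofnua,blyp] add [lby,qwg] -> 12 lines: rfsm hfnvd gffn lby qwg fayjf wkol dih hnd cmmx swp eny
Hunk 5: at line 8 remove [hnd,cmmx] add [ljxqi,sea,zfmd] -> 13 lines: rfsm hfnvd gffn lby qwg fayjf wkol dih ljxqi sea zfmd swp eny

Answer: rfsm
hfnvd
gffn
lby
qwg
fayjf
wkol
dih
ljxqi
sea
zfmd
swp
eny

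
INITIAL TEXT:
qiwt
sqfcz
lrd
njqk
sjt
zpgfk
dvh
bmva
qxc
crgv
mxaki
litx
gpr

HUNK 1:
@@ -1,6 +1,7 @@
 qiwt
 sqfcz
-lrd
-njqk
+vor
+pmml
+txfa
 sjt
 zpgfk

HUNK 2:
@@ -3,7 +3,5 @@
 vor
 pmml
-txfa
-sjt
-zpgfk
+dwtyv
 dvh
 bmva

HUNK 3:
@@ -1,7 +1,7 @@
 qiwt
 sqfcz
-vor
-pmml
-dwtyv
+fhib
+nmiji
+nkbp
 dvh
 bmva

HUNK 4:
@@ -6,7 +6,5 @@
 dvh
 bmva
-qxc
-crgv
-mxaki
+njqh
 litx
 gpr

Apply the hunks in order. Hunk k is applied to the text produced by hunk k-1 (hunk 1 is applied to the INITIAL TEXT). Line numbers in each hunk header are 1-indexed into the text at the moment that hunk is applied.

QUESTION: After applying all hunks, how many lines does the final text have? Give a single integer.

Answer: 10

Derivation:
Hunk 1: at line 1 remove [lrd,njqk] add [vor,pmml,txfa] -> 14 lines: qiwt sqfcz vor pmml txfa sjt zpgfk dvh bmva qxc crgv mxaki litx gpr
Hunk 2: at line 3 remove [txfa,sjt,zpgfk] add [dwtyv] -> 12 lines: qiwt sqfcz vor pmml dwtyv dvh bmva qxc crgv mxaki litx gpr
Hunk 3: at line 1 remove [vor,pmml,dwtyv] add [fhib,nmiji,nkbp] -> 12 lines: qiwt sqfcz fhib nmiji nkbp dvh bmva qxc crgv mxaki litx gpr
Hunk 4: at line 6 remove [qxc,crgv,mxaki] add [njqh] -> 10 lines: qiwt sqfcz fhib nmiji nkbp dvh bmva njqh litx gpr
Final line count: 10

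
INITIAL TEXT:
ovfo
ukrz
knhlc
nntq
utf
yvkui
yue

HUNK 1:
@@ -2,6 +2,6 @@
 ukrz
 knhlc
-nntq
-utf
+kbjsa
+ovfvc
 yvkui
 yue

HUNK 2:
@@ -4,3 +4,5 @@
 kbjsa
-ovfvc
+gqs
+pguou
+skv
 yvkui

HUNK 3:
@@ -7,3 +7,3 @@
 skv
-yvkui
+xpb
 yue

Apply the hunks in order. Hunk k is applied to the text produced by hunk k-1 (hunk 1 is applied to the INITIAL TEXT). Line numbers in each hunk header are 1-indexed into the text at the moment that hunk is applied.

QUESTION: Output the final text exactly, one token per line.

Hunk 1: at line 2 remove [nntq,utf] add [kbjsa,ovfvc] -> 7 lines: ovfo ukrz knhlc kbjsa ovfvc yvkui yue
Hunk 2: at line 4 remove [ovfvc] add [gqs,pguou,skv] -> 9 lines: ovfo ukrz knhlc kbjsa gqs pguou skv yvkui yue
Hunk 3: at line 7 remove [yvkui] add [xpb] -> 9 lines: ovfo ukrz knhlc kbjsa gqs pguou skv xpb yue

Answer: ovfo
ukrz
knhlc
kbjsa
gqs
pguou
skv
xpb
yue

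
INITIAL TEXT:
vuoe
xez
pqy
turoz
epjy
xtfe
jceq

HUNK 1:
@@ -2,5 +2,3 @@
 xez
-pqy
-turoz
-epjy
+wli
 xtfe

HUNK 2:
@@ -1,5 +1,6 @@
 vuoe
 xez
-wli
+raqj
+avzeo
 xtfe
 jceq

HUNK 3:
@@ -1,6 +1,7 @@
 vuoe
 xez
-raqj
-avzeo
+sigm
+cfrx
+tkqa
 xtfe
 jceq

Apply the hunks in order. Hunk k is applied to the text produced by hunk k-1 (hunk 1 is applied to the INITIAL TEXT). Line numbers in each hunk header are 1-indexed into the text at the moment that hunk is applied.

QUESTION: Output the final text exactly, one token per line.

Hunk 1: at line 2 remove [pqy,turoz,epjy] add [wli] -> 5 lines: vuoe xez wli xtfe jceq
Hunk 2: at line 1 remove [wli] add [raqj,avzeo] -> 6 lines: vuoe xez raqj avzeo xtfe jceq
Hunk 3: at line 1 remove [raqj,avzeo] add [sigm,cfrx,tkqa] -> 7 lines: vuoe xez sigm cfrx tkqa xtfe jceq

Answer: vuoe
xez
sigm
cfrx
tkqa
xtfe
jceq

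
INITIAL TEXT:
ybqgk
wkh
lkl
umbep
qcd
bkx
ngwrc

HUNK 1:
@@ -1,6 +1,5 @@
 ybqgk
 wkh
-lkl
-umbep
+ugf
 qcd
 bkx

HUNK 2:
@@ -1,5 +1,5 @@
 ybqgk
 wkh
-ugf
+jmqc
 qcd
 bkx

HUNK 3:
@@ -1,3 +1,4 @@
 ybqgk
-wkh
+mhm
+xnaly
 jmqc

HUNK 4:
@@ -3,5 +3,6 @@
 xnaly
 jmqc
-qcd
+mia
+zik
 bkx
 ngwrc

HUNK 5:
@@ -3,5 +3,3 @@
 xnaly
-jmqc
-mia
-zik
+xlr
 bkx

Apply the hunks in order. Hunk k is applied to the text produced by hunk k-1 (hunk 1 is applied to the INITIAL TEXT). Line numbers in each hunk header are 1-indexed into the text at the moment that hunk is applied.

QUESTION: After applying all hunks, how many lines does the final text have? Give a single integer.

Answer: 6

Derivation:
Hunk 1: at line 1 remove [lkl,umbep] add [ugf] -> 6 lines: ybqgk wkh ugf qcd bkx ngwrc
Hunk 2: at line 1 remove [ugf] add [jmqc] -> 6 lines: ybqgk wkh jmqc qcd bkx ngwrc
Hunk 3: at line 1 remove [wkh] add [mhm,xnaly] -> 7 lines: ybqgk mhm xnaly jmqc qcd bkx ngwrc
Hunk 4: at line 3 remove [qcd] add [mia,zik] -> 8 lines: ybqgk mhm xnaly jmqc mia zik bkx ngwrc
Hunk 5: at line 3 remove [jmqc,mia,zik] add [xlr] -> 6 lines: ybqgk mhm xnaly xlr bkx ngwrc
Final line count: 6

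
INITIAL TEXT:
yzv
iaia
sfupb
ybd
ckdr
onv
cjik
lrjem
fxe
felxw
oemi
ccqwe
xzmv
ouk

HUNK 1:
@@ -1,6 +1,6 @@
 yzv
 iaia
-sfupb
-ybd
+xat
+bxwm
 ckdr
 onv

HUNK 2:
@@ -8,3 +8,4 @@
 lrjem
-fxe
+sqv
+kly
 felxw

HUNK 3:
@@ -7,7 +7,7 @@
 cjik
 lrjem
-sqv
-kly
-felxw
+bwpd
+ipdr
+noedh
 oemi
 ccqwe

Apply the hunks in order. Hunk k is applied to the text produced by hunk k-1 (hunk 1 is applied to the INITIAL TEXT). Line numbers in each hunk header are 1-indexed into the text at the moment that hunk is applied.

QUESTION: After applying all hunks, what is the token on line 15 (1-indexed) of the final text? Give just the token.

Answer: ouk

Derivation:
Hunk 1: at line 1 remove [sfupb,ybd] add [xat,bxwm] -> 14 lines: yzv iaia xat bxwm ckdr onv cjik lrjem fxe felxw oemi ccqwe xzmv ouk
Hunk 2: at line 8 remove [fxe] add [sqv,kly] -> 15 lines: yzv iaia xat bxwm ckdr onv cjik lrjem sqv kly felxw oemi ccqwe xzmv ouk
Hunk 3: at line 7 remove [sqv,kly,felxw] add [bwpd,ipdr,noedh] -> 15 lines: yzv iaia xat bxwm ckdr onv cjik lrjem bwpd ipdr noedh oemi ccqwe xzmv ouk
Final line 15: ouk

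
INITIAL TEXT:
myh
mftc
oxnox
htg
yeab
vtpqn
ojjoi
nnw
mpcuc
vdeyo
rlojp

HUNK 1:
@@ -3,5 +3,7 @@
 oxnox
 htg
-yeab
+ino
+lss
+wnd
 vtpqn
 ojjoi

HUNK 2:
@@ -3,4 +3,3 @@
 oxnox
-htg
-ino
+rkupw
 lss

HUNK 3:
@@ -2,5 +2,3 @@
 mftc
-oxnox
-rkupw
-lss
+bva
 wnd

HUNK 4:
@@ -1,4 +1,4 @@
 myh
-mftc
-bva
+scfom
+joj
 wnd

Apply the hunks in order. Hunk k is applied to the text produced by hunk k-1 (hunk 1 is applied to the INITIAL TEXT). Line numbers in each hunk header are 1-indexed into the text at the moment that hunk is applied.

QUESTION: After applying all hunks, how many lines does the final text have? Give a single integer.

Hunk 1: at line 3 remove [yeab] add [ino,lss,wnd] -> 13 lines: myh mftc oxnox htg ino lss wnd vtpqn ojjoi nnw mpcuc vdeyo rlojp
Hunk 2: at line 3 remove [htg,ino] add [rkupw] -> 12 lines: myh mftc oxnox rkupw lss wnd vtpqn ojjoi nnw mpcuc vdeyo rlojp
Hunk 3: at line 2 remove [oxnox,rkupw,lss] add [bva] -> 10 lines: myh mftc bva wnd vtpqn ojjoi nnw mpcuc vdeyo rlojp
Hunk 4: at line 1 remove [mftc,bva] add [scfom,joj] -> 10 lines: myh scfom joj wnd vtpqn ojjoi nnw mpcuc vdeyo rlojp
Final line count: 10

Answer: 10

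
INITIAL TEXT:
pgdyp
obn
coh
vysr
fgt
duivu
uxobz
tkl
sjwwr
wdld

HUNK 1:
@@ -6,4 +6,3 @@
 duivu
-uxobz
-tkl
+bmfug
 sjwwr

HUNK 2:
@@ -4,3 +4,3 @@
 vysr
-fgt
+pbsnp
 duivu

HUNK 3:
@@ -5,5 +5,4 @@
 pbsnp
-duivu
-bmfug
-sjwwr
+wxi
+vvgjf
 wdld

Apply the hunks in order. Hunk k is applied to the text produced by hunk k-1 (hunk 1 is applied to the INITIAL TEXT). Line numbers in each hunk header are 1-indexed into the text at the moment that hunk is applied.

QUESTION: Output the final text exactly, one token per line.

Answer: pgdyp
obn
coh
vysr
pbsnp
wxi
vvgjf
wdld

Derivation:
Hunk 1: at line 6 remove [uxobz,tkl] add [bmfug] -> 9 lines: pgdyp obn coh vysr fgt duivu bmfug sjwwr wdld
Hunk 2: at line 4 remove [fgt] add [pbsnp] -> 9 lines: pgdyp obn coh vysr pbsnp duivu bmfug sjwwr wdld
Hunk 3: at line 5 remove [duivu,bmfug,sjwwr] add [wxi,vvgjf] -> 8 lines: pgdyp obn coh vysr pbsnp wxi vvgjf wdld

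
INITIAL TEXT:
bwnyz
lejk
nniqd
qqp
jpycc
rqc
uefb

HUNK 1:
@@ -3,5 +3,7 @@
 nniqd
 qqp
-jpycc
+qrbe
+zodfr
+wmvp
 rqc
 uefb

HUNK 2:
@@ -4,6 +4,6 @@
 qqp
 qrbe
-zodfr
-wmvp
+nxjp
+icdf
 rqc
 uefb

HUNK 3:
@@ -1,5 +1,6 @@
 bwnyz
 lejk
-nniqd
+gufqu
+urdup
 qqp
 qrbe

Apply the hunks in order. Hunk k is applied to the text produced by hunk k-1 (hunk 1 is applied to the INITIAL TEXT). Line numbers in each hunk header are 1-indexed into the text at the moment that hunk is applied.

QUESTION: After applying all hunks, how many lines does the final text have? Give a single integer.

Answer: 10

Derivation:
Hunk 1: at line 3 remove [jpycc] add [qrbe,zodfr,wmvp] -> 9 lines: bwnyz lejk nniqd qqp qrbe zodfr wmvp rqc uefb
Hunk 2: at line 4 remove [zodfr,wmvp] add [nxjp,icdf] -> 9 lines: bwnyz lejk nniqd qqp qrbe nxjp icdf rqc uefb
Hunk 3: at line 1 remove [nniqd] add [gufqu,urdup] -> 10 lines: bwnyz lejk gufqu urdup qqp qrbe nxjp icdf rqc uefb
Final line count: 10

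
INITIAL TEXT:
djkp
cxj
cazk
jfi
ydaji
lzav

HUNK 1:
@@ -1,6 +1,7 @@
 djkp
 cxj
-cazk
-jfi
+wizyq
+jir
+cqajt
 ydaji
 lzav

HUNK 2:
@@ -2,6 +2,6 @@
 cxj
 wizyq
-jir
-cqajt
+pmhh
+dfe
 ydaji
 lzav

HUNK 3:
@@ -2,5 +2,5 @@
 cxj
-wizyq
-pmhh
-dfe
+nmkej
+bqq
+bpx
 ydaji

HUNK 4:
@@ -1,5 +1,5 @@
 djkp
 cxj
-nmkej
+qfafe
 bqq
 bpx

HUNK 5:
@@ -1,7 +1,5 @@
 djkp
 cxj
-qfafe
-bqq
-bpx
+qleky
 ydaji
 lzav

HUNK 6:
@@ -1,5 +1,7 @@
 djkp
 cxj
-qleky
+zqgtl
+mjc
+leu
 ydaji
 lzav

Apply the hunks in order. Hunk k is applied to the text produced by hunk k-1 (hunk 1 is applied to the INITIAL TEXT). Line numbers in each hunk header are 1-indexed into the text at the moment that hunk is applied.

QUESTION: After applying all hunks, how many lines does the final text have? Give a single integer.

Answer: 7

Derivation:
Hunk 1: at line 1 remove [cazk,jfi] add [wizyq,jir,cqajt] -> 7 lines: djkp cxj wizyq jir cqajt ydaji lzav
Hunk 2: at line 2 remove [jir,cqajt] add [pmhh,dfe] -> 7 lines: djkp cxj wizyq pmhh dfe ydaji lzav
Hunk 3: at line 2 remove [wizyq,pmhh,dfe] add [nmkej,bqq,bpx] -> 7 lines: djkp cxj nmkej bqq bpx ydaji lzav
Hunk 4: at line 1 remove [nmkej] add [qfafe] -> 7 lines: djkp cxj qfafe bqq bpx ydaji lzav
Hunk 5: at line 1 remove [qfafe,bqq,bpx] add [qleky] -> 5 lines: djkp cxj qleky ydaji lzav
Hunk 6: at line 1 remove [qleky] add [zqgtl,mjc,leu] -> 7 lines: djkp cxj zqgtl mjc leu ydaji lzav
Final line count: 7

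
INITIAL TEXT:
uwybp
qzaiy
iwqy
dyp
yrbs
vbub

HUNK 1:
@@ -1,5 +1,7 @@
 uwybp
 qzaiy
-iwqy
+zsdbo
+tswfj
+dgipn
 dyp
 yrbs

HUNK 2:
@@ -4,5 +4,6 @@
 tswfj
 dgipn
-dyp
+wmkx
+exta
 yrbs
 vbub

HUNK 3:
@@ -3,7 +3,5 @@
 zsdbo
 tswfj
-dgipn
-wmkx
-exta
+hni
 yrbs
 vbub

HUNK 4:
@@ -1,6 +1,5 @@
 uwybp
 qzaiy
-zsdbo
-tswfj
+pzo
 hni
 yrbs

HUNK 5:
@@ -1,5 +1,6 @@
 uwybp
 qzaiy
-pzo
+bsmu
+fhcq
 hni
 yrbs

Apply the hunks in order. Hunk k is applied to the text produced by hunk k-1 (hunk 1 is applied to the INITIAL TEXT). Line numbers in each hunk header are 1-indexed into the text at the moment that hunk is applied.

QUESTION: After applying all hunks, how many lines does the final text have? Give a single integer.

Hunk 1: at line 1 remove [iwqy] add [zsdbo,tswfj,dgipn] -> 8 lines: uwybp qzaiy zsdbo tswfj dgipn dyp yrbs vbub
Hunk 2: at line 4 remove [dyp] add [wmkx,exta] -> 9 lines: uwybp qzaiy zsdbo tswfj dgipn wmkx exta yrbs vbub
Hunk 3: at line 3 remove [dgipn,wmkx,exta] add [hni] -> 7 lines: uwybp qzaiy zsdbo tswfj hni yrbs vbub
Hunk 4: at line 1 remove [zsdbo,tswfj] add [pzo] -> 6 lines: uwybp qzaiy pzo hni yrbs vbub
Hunk 5: at line 1 remove [pzo] add [bsmu,fhcq] -> 7 lines: uwybp qzaiy bsmu fhcq hni yrbs vbub
Final line count: 7

Answer: 7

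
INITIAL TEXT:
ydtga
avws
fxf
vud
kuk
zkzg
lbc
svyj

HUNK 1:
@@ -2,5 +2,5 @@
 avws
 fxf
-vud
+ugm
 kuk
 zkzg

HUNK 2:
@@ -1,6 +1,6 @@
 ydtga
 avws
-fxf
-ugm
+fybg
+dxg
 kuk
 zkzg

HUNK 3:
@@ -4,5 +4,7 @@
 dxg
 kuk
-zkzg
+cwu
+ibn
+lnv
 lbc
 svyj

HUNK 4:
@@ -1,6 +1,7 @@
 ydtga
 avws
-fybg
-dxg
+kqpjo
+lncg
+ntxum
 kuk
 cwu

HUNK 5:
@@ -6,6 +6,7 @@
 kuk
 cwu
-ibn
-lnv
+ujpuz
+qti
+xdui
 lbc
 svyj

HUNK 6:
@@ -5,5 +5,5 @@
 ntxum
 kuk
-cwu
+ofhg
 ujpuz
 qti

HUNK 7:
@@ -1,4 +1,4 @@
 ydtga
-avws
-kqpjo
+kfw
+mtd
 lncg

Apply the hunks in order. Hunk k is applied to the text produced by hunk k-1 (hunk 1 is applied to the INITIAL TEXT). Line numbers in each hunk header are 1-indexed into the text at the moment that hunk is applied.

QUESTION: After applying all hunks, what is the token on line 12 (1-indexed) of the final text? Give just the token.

Hunk 1: at line 2 remove [vud] add [ugm] -> 8 lines: ydtga avws fxf ugm kuk zkzg lbc svyj
Hunk 2: at line 1 remove [fxf,ugm] add [fybg,dxg] -> 8 lines: ydtga avws fybg dxg kuk zkzg lbc svyj
Hunk 3: at line 4 remove [zkzg] add [cwu,ibn,lnv] -> 10 lines: ydtga avws fybg dxg kuk cwu ibn lnv lbc svyj
Hunk 4: at line 1 remove [fybg,dxg] add [kqpjo,lncg,ntxum] -> 11 lines: ydtga avws kqpjo lncg ntxum kuk cwu ibn lnv lbc svyj
Hunk 5: at line 6 remove [ibn,lnv] add [ujpuz,qti,xdui] -> 12 lines: ydtga avws kqpjo lncg ntxum kuk cwu ujpuz qti xdui lbc svyj
Hunk 6: at line 5 remove [cwu] add [ofhg] -> 12 lines: ydtga avws kqpjo lncg ntxum kuk ofhg ujpuz qti xdui lbc svyj
Hunk 7: at line 1 remove [avws,kqpjo] add [kfw,mtd] -> 12 lines: ydtga kfw mtd lncg ntxum kuk ofhg ujpuz qti xdui lbc svyj
Final line 12: svyj

Answer: svyj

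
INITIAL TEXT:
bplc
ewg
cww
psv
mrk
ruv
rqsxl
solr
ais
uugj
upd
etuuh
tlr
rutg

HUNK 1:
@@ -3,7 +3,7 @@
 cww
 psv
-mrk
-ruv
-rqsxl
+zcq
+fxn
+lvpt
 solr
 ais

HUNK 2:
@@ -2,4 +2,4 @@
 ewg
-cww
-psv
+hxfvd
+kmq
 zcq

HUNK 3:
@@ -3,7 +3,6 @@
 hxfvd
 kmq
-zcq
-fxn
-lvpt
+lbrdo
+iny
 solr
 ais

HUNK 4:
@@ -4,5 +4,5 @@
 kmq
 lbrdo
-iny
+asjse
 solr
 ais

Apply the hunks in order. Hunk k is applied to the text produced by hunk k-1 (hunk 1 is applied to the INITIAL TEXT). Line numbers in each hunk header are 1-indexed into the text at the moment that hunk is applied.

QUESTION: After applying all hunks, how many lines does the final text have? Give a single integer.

Answer: 13

Derivation:
Hunk 1: at line 3 remove [mrk,ruv,rqsxl] add [zcq,fxn,lvpt] -> 14 lines: bplc ewg cww psv zcq fxn lvpt solr ais uugj upd etuuh tlr rutg
Hunk 2: at line 2 remove [cww,psv] add [hxfvd,kmq] -> 14 lines: bplc ewg hxfvd kmq zcq fxn lvpt solr ais uugj upd etuuh tlr rutg
Hunk 3: at line 3 remove [zcq,fxn,lvpt] add [lbrdo,iny] -> 13 lines: bplc ewg hxfvd kmq lbrdo iny solr ais uugj upd etuuh tlr rutg
Hunk 4: at line 4 remove [iny] add [asjse] -> 13 lines: bplc ewg hxfvd kmq lbrdo asjse solr ais uugj upd etuuh tlr rutg
Final line count: 13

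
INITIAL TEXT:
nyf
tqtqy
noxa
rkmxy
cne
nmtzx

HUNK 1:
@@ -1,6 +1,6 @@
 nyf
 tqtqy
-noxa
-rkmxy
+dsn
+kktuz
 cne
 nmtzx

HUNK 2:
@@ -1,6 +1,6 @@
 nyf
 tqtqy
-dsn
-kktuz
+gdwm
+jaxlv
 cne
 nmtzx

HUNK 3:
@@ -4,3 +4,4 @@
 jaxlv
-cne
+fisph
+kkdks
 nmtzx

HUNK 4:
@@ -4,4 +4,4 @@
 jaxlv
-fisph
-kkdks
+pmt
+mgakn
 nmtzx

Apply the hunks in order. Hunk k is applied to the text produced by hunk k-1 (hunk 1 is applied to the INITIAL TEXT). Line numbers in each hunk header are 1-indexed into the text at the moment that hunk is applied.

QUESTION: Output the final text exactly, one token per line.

Hunk 1: at line 1 remove [noxa,rkmxy] add [dsn,kktuz] -> 6 lines: nyf tqtqy dsn kktuz cne nmtzx
Hunk 2: at line 1 remove [dsn,kktuz] add [gdwm,jaxlv] -> 6 lines: nyf tqtqy gdwm jaxlv cne nmtzx
Hunk 3: at line 4 remove [cne] add [fisph,kkdks] -> 7 lines: nyf tqtqy gdwm jaxlv fisph kkdks nmtzx
Hunk 4: at line 4 remove [fisph,kkdks] add [pmt,mgakn] -> 7 lines: nyf tqtqy gdwm jaxlv pmt mgakn nmtzx

Answer: nyf
tqtqy
gdwm
jaxlv
pmt
mgakn
nmtzx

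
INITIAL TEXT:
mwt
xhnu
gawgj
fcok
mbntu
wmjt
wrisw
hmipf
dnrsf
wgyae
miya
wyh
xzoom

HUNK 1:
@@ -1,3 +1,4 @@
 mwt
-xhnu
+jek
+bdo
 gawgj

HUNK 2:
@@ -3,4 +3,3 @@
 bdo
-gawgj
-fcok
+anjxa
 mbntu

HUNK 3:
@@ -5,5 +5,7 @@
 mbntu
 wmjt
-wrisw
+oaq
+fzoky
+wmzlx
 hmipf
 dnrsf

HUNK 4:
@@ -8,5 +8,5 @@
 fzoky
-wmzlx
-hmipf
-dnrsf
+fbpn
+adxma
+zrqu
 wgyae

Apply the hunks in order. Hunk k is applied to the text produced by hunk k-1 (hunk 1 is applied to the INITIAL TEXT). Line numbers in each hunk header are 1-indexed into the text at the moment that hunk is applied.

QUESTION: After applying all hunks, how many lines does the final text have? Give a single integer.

Hunk 1: at line 1 remove [xhnu] add [jek,bdo] -> 14 lines: mwt jek bdo gawgj fcok mbntu wmjt wrisw hmipf dnrsf wgyae miya wyh xzoom
Hunk 2: at line 3 remove [gawgj,fcok] add [anjxa] -> 13 lines: mwt jek bdo anjxa mbntu wmjt wrisw hmipf dnrsf wgyae miya wyh xzoom
Hunk 3: at line 5 remove [wrisw] add [oaq,fzoky,wmzlx] -> 15 lines: mwt jek bdo anjxa mbntu wmjt oaq fzoky wmzlx hmipf dnrsf wgyae miya wyh xzoom
Hunk 4: at line 8 remove [wmzlx,hmipf,dnrsf] add [fbpn,adxma,zrqu] -> 15 lines: mwt jek bdo anjxa mbntu wmjt oaq fzoky fbpn adxma zrqu wgyae miya wyh xzoom
Final line count: 15

Answer: 15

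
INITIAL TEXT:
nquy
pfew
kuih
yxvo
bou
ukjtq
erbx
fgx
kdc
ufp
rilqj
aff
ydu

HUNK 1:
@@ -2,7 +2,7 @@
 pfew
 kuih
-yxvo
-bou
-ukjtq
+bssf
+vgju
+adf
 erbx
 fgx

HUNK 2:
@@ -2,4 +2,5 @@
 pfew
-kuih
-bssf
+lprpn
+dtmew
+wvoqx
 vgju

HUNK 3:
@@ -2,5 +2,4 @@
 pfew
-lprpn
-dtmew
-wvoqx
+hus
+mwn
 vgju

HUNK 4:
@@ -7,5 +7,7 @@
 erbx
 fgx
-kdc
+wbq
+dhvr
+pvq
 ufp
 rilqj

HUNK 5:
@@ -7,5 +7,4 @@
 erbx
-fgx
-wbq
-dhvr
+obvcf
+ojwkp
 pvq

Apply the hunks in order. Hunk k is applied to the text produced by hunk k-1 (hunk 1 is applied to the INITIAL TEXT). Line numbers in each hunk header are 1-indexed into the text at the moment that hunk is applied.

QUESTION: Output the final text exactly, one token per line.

Hunk 1: at line 2 remove [yxvo,bou,ukjtq] add [bssf,vgju,adf] -> 13 lines: nquy pfew kuih bssf vgju adf erbx fgx kdc ufp rilqj aff ydu
Hunk 2: at line 2 remove [kuih,bssf] add [lprpn,dtmew,wvoqx] -> 14 lines: nquy pfew lprpn dtmew wvoqx vgju adf erbx fgx kdc ufp rilqj aff ydu
Hunk 3: at line 2 remove [lprpn,dtmew,wvoqx] add [hus,mwn] -> 13 lines: nquy pfew hus mwn vgju adf erbx fgx kdc ufp rilqj aff ydu
Hunk 4: at line 7 remove [kdc] add [wbq,dhvr,pvq] -> 15 lines: nquy pfew hus mwn vgju adf erbx fgx wbq dhvr pvq ufp rilqj aff ydu
Hunk 5: at line 7 remove [fgx,wbq,dhvr] add [obvcf,ojwkp] -> 14 lines: nquy pfew hus mwn vgju adf erbx obvcf ojwkp pvq ufp rilqj aff ydu

Answer: nquy
pfew
hus
mwn
vgju
adf
erbx
obvcf
ojwkp
pvq
ufp
rilqj
aff
ydu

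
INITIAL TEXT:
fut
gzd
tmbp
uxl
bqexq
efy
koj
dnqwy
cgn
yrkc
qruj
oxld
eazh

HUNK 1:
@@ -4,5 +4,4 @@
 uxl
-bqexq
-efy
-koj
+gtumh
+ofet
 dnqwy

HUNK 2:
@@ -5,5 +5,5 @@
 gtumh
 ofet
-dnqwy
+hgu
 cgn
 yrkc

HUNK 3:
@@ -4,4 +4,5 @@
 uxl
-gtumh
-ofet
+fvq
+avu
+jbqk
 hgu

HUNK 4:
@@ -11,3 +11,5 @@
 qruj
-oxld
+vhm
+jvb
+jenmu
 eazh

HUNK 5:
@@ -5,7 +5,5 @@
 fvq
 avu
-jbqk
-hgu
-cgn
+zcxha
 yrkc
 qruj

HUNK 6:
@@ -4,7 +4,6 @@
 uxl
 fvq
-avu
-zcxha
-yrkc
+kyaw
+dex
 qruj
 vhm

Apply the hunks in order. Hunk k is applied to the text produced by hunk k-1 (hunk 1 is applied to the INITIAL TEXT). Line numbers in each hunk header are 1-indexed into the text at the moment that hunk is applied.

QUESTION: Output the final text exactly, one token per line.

Hunk 1: at line 4 remove [bqexq,efy,koj] add [gtumh,ofet] -> 12 lines: fut gzd tmbp uxl gtumh ofet dnqwy cgn yrkc qruj oxld eazh
Hunk 2: at line 5 remove [dnqwy] add [hgu] -> 12 lines: fut gzd tmbp uxl gtumh ofet hgu cgn yrkc qruj oxld eazh
Hunk 3: at line 4 remove [gtumh,ofet] add [fvq,avu,jbqk] -> 13 lines: fut gzd tmbp uxl fvq avu jbqk hgu cgn yrkc qruj oxld eazh
Hunk 4: at line 11 remove [oxld] add [vhm,jvb,jenmu] -> 15 lines: fut gzd tmbp uxl fvq avu jbqk hgu cgn yrkc qruj vhm jvb jenmu eazh
Hunk 5: at line 5 remove [jbqk,hgu,cgn] add [zcxha] -> 13 lines: fut gzd tmbp uxl fvq avu zcxha yrkc qruj vhm jvb jenmu eazh
Hunk 6: at line 4 remove [avu,zcxha,yrkc] add [kyaw,dex] -> 12 lines: fut gzd tmbp uxl fvq kyaw dex qruj vhm jvb jenmu eazh

Answer: fut
gzd
tmbp
uxl
fvq
kyaw
dex
qruj
vhm
jvb
jenmu
eazh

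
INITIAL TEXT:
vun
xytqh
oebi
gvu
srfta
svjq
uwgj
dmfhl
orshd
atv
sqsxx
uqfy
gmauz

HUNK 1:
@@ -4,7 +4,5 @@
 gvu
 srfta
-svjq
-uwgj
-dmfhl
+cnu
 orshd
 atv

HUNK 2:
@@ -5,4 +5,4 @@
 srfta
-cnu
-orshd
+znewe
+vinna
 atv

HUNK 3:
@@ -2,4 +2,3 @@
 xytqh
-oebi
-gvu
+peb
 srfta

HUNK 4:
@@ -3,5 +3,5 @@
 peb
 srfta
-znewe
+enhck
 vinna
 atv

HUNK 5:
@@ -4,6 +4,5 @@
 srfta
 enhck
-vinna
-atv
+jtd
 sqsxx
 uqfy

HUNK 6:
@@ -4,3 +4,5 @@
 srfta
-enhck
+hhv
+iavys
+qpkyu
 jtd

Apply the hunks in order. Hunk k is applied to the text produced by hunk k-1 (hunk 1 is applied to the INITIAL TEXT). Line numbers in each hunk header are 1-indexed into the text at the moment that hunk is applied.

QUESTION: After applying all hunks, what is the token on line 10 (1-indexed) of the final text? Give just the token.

Hunk 1: at line 4 remove [svjq,uwgj,dmfhl] add [cnu] -> 11 lines: vun xytqh oebi gvu srfta cnu orshd atv sqsxx uqfy gmauz
Hunk 2: at line 5 remove [cnu,orshd] add [znewe,vinna] -> 11 lines: vun xytqh oebi gvu srfta znewe vinna atv sqsxx uqfy gmauz
Hunk 3: at line 2 remove [oebi,gvu] add [peb] -> 10 lines: vun xytqh peb srfta znewe vinna atv sqsxx uqfy gmauz
Hunk 4: at line 3 remove [znewe] add [enhck] -> 10 lines: vun xytqh peb srfta enhck vinna atv sqsxx uqfy gmauz
Hunk 5: at line 4 remove [vinna,atv] add [jtd] -> 9 lines: vun xytqh peb srfta enhck jtd sqsxx uqfy gmauz
Hunk 6: at line 4 remove [enhck] add [hhv,iavys,qpkyu] -> 11 lines: vun xytqh peb srfta hhv iavys qpkyu jtd sqsxx uqfy gmauz
Final line 10: uqfy

Answer: uqfy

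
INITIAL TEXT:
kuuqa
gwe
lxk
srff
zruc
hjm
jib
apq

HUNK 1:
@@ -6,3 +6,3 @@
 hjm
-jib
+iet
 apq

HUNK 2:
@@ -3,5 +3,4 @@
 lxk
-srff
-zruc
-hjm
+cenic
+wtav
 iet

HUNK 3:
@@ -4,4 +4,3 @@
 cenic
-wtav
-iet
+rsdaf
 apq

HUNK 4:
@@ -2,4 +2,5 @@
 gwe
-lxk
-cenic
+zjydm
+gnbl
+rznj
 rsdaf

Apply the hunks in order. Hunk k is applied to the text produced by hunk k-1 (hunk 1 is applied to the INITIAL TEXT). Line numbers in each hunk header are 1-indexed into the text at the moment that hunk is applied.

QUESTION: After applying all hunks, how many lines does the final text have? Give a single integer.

Answer: 7

Derivation:
Hunk 1: at line 6 remove [jib] add [iet] -> 8 lines: kuuqa gwe lxk srff zruc hjm iet apq
Hunk 2: at line 3 remove [srff,zruc,hjm] add [cenic,wtav] -> 7 lines: kuuqa gwe lxk cenic wtav iet apq
Hunk 3: at line 4 remove [wtav,iet] add [rsdaf] -> 6 lines: kuuqa gwe lxk cenic rsdaf apq
Hunk 4: at line 2 remove [lxk,cenic] add [zjydm,gnbl,rznj] -> 7 lines: kuuqa gwe zjydm gnbl rznj rsdaf apq
Final line count: 7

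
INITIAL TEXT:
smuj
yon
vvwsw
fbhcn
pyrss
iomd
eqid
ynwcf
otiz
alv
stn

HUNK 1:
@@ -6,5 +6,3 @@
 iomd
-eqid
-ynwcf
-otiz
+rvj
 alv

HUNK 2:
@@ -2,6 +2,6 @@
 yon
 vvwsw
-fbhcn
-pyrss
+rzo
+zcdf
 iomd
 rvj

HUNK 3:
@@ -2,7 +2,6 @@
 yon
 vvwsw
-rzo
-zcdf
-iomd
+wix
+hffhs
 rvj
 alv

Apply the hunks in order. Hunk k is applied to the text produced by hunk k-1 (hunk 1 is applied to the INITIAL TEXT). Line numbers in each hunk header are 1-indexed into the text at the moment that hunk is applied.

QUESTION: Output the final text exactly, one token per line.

Hunk 1: at line 6 remove [eqid,ynwcf,otiz] add [rvj] -> 9 lines: smuj yon vvwsw fbhcn pyrss iomd rvj alv stn
Hunk 2: at line 2 remove [fbhcn,pyrss] add [rzo,zcdf] -> 9 lines: smuj yon vvwsw rzo zcdf iomd rvj alv stn
Hunk 3: at line 2 remove [rzo,zcdf,iomd] add [wix,hffhs] -> 8 lines: smuj yon vvwsw wix hffhs rvj alv stn

Answer: smuj
yon
vvwsw
wix
hffhs
rvj
alv
stn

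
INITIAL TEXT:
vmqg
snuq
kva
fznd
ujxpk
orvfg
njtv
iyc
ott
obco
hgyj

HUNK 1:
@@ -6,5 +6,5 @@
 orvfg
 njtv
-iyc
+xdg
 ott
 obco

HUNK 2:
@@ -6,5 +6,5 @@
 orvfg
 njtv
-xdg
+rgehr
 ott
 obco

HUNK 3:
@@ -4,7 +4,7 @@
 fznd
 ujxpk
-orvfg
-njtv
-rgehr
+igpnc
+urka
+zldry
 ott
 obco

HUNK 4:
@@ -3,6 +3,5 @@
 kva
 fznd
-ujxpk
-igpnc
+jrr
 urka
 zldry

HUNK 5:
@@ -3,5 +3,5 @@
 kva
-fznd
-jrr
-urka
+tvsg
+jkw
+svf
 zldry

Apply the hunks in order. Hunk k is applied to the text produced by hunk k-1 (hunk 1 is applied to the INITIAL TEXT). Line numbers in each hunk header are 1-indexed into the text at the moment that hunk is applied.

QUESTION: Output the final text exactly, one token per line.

Answer: vmqg
snuq
kva
tvsg
jkw
svf
zldry
ott
obco
hgyj

Derivation:
Hunk 1: at line 6 remove [iyc] add [xdg] -> 11 lines: vmqg snuq kva fznd ujxpk orvfg njtv xdg ott obco hgyj
Hunk 2: at line 6 remove [xdg] add [rgehr] -> 11 lines: vmqg snuq kva fznd ujxpk orvfg njtv rgehr ott obco hgyj
Hunk 3: at line 4 remove [orvfg,njtv,rgehr] add [igpnc,urka,zldry] -> 11 lines: vmqg snuq kva fznd ujxpk igpnc urka zldry ott obco hgyj
Hunk 4: at line 3 remove [ujxpk,igpnc] add [jrr] -> 10 lines: vmqg snuq kva fznd jrr urka zldry ott obco hgyj
Hunk 5: at line 3 remove [fznd,jrr,urka] add [tvsg,jkw,svf] -> 10 lines: vmqg snuq kva tvsg jkw svf zldry ott obco hgyj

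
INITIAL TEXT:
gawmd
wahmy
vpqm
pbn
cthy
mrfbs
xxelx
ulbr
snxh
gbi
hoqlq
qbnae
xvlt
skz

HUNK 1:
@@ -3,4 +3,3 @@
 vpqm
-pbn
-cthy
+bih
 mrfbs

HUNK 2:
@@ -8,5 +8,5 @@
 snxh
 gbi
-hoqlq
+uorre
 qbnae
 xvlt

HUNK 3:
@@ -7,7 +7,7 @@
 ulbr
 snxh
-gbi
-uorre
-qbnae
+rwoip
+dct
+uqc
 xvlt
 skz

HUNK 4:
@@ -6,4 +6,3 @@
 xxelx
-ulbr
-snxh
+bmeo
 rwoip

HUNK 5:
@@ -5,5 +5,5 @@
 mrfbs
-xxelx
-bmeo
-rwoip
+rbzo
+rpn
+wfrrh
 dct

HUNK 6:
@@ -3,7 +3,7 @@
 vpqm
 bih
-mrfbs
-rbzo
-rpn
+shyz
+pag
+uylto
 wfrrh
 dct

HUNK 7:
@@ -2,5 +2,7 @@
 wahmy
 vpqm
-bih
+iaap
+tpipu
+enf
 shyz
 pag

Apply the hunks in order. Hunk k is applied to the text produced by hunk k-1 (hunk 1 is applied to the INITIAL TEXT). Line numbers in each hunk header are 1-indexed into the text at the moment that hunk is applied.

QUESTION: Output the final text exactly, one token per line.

Answer: gawmd
wahmy
vpqm
iaap
tpipu
enf
shyz
pag
uylto
wfrrh
dct
uqc
xvlt
skz

Derivation:
Hunk 1: at line 3 remove [pbn,cthy] add [bih] -> 13 lines: gawmd wahmy vpqm bih mrfbs xxelx ulbr snxh gbi hoqlq qbnae xvlt skz
Hunk 2: at line 8 remove [hoqlq] add [uorre] -> 13 lines: gawmd wahmy vpqm bih mrfbs xxelx ulbr snxh gbi uorre qbnae xvlt skz
Hunk 3: at line 7 remove [gbi,uorre,qbnae] add [rwoip,dct,uqc] -> 13 lines: gawmd wahmy vpqm bih mrfbs xxelx ulbr snxh rwoip dct uqc xvlt skz
Hunk 4: at line 6 remove [ulbr,snxh] add [bmeo] -> 12 lines: gawmd wahmy vpqm bih mrfbs xxelx bmeo rwoip dct uqc xvlt skz
Hunk 5: at line 5 remove [xxelx,bmeo,rwoip] add [rbzo,rpn,wfrrh] -> 12 lines: gawmd wahmy vpqm bih mrfbs rbzo rpn wfrrh dct uqc xvlt skz
Hunk 6: at line 3 remove [mrfbs,rbzo,rpn] add [shyz,pag,uylto] -> 12 lines: gawmd wahmy vpqm bih shyz pag uylto wfrrh dct uqc xvlt skz
Hunk 7: at line 2 remove [bih] add [iaap,tpipu,enf] -> 14 lines: gawmd wahmy vpqm iaap tpipu enf shyz pag uylto wfrrh dct uqc xvlt skz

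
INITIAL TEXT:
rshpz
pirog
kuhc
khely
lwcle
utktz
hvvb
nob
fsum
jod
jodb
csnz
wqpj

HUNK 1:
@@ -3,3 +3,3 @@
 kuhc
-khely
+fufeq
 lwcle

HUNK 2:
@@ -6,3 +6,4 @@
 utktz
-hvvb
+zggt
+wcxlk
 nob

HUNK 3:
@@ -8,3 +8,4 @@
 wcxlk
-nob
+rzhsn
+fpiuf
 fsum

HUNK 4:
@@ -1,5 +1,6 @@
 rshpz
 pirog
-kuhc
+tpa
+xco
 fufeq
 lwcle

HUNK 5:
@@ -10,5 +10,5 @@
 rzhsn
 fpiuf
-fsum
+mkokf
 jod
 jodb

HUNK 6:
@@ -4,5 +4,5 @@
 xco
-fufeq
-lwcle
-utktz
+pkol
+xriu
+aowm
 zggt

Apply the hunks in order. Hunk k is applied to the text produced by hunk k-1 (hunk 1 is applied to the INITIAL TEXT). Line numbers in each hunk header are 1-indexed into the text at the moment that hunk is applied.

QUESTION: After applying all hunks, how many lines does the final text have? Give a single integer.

Hunk 1: at line 3 remove [khely] add [fufeq] -> 13 lines: rshpz pirog kuhc fufeq lwcle utktz hvvb nob fsum jod jodb csnz wqpj
Hunk 2: at line 6 remove [hvvb] add [zggt,wcxlk] -> 14 lines: rshpz pirog kuhc fufeq lwcle utktz zggt wcxlk nob fsum jod jodb csnz wqpj
Hunk 3: at line 8 remove [nob] add [rzhsn,fpiuf] -> 15 lines: rshpz pirog kuhc fufeq lwcle utktz zggt wcxlk rzhsn fpiuf fsum jod jodb csnz wqpj
Hunk 4: at line 1 remove [kuhc] add [tpa,xco] -> 16 lines: rshpz pirog tpa xco fufeq lwcle utktz zggt wcxlk rzhsn fpiuf fsum jod jodb csnz wqpj
Hunk 5: at line 10 remove [fsum] add [mkokf] -> 16 lines: rshpz pirog tpa xco fufeq lwcle utktz zggt wcxlk rzhsn fpiuf mkokf jod jodb csnz wqpj
Hunk 6: at line 4 remove [fufeq,lwcle,utktz] add [pkol,xriu,aowm] -> 16 lines: rshpz pirog tpa xco pkol xriu aowm zggt wcxlk rzhsn fpiuf mkokf jod jodb csnz wqpj
Final line count: 16

Answer: 16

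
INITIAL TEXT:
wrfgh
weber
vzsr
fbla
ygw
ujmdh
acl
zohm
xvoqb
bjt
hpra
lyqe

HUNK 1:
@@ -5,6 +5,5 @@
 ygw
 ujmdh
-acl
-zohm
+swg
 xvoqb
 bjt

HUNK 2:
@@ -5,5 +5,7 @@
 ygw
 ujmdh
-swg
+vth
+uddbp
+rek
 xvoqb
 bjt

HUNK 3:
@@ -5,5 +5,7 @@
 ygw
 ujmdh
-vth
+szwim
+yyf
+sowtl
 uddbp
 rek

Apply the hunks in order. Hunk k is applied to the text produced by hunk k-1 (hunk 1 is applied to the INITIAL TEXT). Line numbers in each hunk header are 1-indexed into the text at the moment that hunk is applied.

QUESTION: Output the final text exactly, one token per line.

Answer: wrfgh
weber
vzsr
fbla
ygw
ujmdh
szwim
yyf
sowtl
uddbp
rek
xvoqb
bjt
hpra
lyqe

Derivation:
Hunk 1: at line 5 remove [acl,zohm] add [swg] -> 11 lines: wrfgh weber vzsr fbla ygw ujmdh swg xvoqb bjt hpra lyqe
Hunk 2: at line 5 remove [swg] add [vth,uddbp,rek] -> 13 lines: wrfgh weber vzsr fbla ygw ujmdh vth uddbp rek xvoqb bjt hpra lyqe
Hunk 3: at line 5 remove [vth] add [szwim,yyf,sowtl] -> 15 lines: wrfgh weber vzsr fbla ygw ujmdh szwim yyf sowtl uddbp rek xvoqb bjt hpra lyqe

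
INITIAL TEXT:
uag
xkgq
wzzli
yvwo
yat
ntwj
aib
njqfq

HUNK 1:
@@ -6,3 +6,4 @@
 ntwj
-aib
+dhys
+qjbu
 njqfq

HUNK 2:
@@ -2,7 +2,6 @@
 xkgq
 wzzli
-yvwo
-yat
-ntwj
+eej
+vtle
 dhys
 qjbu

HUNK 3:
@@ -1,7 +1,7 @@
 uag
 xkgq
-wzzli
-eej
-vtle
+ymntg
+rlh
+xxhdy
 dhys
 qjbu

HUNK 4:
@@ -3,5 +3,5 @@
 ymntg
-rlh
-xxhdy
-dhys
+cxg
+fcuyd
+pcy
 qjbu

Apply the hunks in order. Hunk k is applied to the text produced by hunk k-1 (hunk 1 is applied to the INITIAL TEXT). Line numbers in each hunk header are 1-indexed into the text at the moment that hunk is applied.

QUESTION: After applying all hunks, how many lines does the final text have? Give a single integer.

Hunk 1: at line 6 remove [aib] add [dhys,qjbu] -> 9 lines: uag xkgq wzzli yvwo yat ntwj dhys qjbu njqfq
Hunk 2: at line 2 remove [yvwo,yat,ntwj] add [eej,vtle] -> 8 lines: uag xkgq wzzli eej vtle dhys qjbu njqfq
Hunk 3: at line 1 remove [wzzli,eej,vtle] add [ymntg,rlh,xxhdy] -> 8 lines: uag xkgq ymntg rlh xxhdy dhys qjbu njqfq
Hunk 4: at line 3 remove [rlh,xxhdy,dhys] add [cxg,fcuyd,pcy] -> 8 lines: uag xkgq ymntg cxg fcuyd pcy qjbu njqfq
Final line count: 8

Answer: 8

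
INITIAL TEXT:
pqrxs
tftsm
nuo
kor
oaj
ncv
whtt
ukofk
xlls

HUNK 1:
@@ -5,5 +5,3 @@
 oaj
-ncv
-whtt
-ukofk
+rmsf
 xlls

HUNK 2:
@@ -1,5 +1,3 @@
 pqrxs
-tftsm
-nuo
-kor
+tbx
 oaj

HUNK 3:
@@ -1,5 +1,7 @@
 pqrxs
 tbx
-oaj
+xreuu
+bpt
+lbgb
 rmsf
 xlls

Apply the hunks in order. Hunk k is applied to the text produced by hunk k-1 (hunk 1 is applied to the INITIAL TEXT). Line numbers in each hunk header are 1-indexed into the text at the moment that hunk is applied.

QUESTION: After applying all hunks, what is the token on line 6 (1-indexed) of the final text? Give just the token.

Hunk 1: at line 5 remove [ncv,whtt,ukofk] add [rmsf] -> 7 lines: pqrxs tftsm nuo kor oaj rmsf xlls
Hunk 2: at line 1 remove [tftsm,nuo,kor] add [tbx] -> 5 lines: pqrxs tbx oaj rmsf xlls
Hunk 3: at line 1 remove [oaj] add [xreuu,bpt,lbgb] -> 7 lines: pqrxs tbx xreuu bpt lbgb rmsf xlls
Final line 6: rmsf

Answer: rmsf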